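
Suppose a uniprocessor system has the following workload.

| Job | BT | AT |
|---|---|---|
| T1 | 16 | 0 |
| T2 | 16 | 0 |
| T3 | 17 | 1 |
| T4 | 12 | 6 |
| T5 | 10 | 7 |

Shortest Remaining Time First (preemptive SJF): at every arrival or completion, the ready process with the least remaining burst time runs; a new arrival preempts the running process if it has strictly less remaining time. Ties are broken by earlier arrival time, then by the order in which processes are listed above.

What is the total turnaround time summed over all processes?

Gantt: | T1 0-16 | T5 16-26 | T4 26-38 | T2 38-54 | T3 54-71 |
Completion: T1=16  T2=54  T3=71  T4=38  T5=26
Turnaround (C−A): T1=16  T2=54  T3=70  T4=32  T5=19
Turnaround = completion − arrival: T1=16, T2=54, T3=70, T4=32, T5=19
Total turnaround = 16 + 54 + 70 + 32 + 19 = 191

191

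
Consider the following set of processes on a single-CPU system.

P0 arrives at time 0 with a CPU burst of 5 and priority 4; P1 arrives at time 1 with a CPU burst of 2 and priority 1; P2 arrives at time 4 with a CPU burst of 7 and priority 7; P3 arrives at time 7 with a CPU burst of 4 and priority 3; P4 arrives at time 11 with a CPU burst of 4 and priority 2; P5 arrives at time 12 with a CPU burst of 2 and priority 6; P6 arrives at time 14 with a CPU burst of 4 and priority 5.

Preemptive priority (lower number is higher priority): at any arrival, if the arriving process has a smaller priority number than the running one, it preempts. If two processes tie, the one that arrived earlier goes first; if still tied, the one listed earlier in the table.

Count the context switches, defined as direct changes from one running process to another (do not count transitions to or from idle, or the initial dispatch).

7

Timeline: | P0 0-1 | P1 1-3 | P0 3-7 | P3 7-11 | P4 11-15 | P6 15-19 | P5 19-21 | P2 21-28 |
Completion: P0=7  P1=3  P2=28  P3=11  P4=15  P5=21  P6=19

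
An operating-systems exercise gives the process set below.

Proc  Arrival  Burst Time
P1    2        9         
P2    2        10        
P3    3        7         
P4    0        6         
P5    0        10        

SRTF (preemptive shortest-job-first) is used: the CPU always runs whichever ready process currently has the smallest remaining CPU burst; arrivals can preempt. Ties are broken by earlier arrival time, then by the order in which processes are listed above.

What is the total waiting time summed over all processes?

66

Schedule: | P4 0-6 | P3 6-13 | P1 13-22 | P5 22-32 | P2 32-42 |
Completion: P1=22  P2=42  P3=13  P4=6  P5=32
Turnaround (C−A): P1=20  P2=40  P3=10  P4=6  P5=32
Waiting = turnaround − burst: P1=11, P2=30, P3=3, P4=0, P5=22
Total waiting = 11 + 30 + 3 + 0 + 22 = 66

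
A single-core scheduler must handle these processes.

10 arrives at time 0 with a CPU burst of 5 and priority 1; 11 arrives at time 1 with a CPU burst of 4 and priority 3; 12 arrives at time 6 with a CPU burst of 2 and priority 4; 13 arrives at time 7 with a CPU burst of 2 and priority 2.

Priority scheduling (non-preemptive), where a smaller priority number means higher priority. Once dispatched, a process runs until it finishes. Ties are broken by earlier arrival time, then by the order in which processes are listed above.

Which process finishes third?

13

Gantt: | 10 0-5 | 11 5-9 | 13 9-11 | 12 11-13 |
Completion: 10=5  11=9  12=13  13=11
Turnaround (C−A): 10=5  11=8  12=7  13=4
Finish order: 10 → 11 → 13 → 12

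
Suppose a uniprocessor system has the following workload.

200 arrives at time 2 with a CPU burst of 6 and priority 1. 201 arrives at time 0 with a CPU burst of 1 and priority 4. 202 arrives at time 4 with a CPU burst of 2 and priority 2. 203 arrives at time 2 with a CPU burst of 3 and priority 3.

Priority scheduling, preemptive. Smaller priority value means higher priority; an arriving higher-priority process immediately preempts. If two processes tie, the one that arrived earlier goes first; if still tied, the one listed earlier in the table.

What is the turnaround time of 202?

6

Gantt: | 201 0-1 | idle 1-2 | 200 2-8 | 202 8-10 | 203 10-13 |
Completion: 200=8  201=1  202=10  203=13
Turnaround(202) = completion − arrival = 10 − 4 = 6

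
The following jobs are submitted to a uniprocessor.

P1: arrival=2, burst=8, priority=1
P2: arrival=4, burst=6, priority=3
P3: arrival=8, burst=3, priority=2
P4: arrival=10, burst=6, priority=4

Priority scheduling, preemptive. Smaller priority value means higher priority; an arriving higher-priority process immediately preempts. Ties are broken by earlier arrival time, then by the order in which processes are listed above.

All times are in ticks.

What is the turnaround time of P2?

Gantt: | idle 0-2 | P1 2-10 | P3 10-13 | P2 13-19 | P4 19-25 |
Completion: P1=10  P2=19  P3=13  P4=25
Turnaround(P2) = completion − arrival = 19 − 4 = 15

15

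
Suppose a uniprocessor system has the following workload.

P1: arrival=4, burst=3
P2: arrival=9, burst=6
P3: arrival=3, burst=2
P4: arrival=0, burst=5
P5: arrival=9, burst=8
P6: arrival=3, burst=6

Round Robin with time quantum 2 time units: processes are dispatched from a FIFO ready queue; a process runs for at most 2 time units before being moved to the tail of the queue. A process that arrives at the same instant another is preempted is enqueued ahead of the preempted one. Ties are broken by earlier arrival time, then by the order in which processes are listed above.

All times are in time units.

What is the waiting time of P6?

11

Gantt: | P4 0-4 | P3 4-6 | P6 6-8 | P1 8-10 | P4 10-11 | P6 11-13 | P2 13-15 | P5 15-17 | P1 17-18 | P6 18-20 | P2 20-22 | P5 22-24 | P2 24-26 | P5 26-30 |
Completion: P1=18  P2=26  P3=6  P4=11  P5=30  P6=20
Turnaround (C−A): P1=14  P2=17  P3=3  P4=11  P5=21  P6=17
Waiting(P6) = turnaround − burst = 17 − 6 = 11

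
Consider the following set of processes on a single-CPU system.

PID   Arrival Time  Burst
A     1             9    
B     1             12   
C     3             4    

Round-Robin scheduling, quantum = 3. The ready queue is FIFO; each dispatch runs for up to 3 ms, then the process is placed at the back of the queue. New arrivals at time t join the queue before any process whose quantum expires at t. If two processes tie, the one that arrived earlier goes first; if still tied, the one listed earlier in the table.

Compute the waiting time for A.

10

Gantt: | idle 0-1 | A 1-4 | B 4-7 | C 7-10 | A 10-13 | B 13-16 | C 16-17 | A 17-20 | B 20-26 |
Completion: A=20  B=26  C=17
Turnaround (C−A): A=19  B=25  C=14
Waiting(A) = turnaround − burst = 19 − 9 = 10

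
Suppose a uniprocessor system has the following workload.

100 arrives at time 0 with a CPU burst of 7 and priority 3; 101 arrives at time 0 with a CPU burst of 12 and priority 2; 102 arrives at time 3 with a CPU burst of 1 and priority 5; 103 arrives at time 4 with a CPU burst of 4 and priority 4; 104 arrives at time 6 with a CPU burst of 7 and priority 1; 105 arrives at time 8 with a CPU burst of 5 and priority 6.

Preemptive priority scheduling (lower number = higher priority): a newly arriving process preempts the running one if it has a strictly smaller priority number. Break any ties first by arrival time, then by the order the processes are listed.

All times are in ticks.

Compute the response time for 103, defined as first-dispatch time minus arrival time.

Gantt: | 101 0-6 | 104 6-13 | 101 13-19 | 100 19-26 | 103 26-30 | 102 30-31 | 105 31-36 |
Completion: 100=26  101=19  102=31  103=30  104=13  105=36
Turnaround (C−A): 100=26  101=19  102=28  103=26  104=7  105=28
Response(103) = first start − arrival = 26 − 4 = 22

22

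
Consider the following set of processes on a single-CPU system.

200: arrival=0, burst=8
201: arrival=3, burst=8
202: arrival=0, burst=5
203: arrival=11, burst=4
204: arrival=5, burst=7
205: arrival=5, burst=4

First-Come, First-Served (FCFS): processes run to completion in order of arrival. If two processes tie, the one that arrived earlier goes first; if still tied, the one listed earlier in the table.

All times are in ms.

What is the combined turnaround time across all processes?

114

Timeline: | 200 0-8 | 202 8-13 | 201 13-21 | 204 21-28 | 205 28-32 | 203 32-36 |
Completion: 200=8  201=21  202=13  203=36  204=28  205=32
Turnaround (C−A): 200=8  201=18  202=13  203=25  204=23  205=27
Turnaround = completion − arrival: 200=8, 201=18, 202=13, 203=25, 204=23, 205=27
Total turnaround = 8 + 18 + 13 + 25 + 23 + 27 = 114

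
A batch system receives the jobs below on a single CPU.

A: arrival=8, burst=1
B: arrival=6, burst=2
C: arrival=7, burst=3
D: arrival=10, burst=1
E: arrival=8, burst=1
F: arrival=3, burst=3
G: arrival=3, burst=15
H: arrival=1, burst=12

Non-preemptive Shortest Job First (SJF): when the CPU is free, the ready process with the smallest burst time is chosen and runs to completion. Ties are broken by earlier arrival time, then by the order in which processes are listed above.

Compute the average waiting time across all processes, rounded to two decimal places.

9.50

Gantt: | idle 0-1 | H 1-13 | A 13-14 | E 14-15 | D 15-16 | B 16-18 | F 18-21 | C 21-24 | G 24-39 |
Completion: A=14  B=18  C=24  D=16  E=15  F=21  G=39  H=13
Waiting times: A=5, B=10, C=14, D=5, E=6, F=15, G=21, H=0
Average waiting = (5+10+14+5+6+15+21+0) / 8 = 76/8 = 9.50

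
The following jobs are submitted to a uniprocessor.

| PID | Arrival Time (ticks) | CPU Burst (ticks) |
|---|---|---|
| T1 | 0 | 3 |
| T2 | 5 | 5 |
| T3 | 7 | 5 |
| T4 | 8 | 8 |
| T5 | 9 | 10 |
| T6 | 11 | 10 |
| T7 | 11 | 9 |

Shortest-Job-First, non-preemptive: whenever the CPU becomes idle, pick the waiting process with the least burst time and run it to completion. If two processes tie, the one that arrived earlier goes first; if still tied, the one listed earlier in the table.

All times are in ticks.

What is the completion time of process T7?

Gantt: | T1 0-3 | idle 3-5 | T2 5-10 | T3 10-15 | T4 15-23 | T7 23-32 | T5 32-42 | T6 42-52 |
Completion: T1=3  T2=10  T3=15  T4=23  T5=42  T6=52  T7=32
Turnaround (C−A): T1=3  T2=5  T3=8  T4=15  T5=33  T6=41  T7=21

32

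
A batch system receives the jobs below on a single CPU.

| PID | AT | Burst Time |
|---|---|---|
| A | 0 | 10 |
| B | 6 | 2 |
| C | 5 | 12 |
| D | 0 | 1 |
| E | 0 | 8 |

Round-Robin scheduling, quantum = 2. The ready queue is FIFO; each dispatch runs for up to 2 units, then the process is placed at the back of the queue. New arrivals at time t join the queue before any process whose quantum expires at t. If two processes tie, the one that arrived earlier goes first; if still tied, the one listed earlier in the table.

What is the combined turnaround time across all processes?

Schedule: | A 0-2 | D 2-3 | E 3-5 | A 5-7 | C 7-9 | E 9-11 | B 11-13 | A 13-15 | C 15-17 | E 17-19 | A 19-21 | C 21-23 | E 23-25 | A 25-27 | C 27-33 |
Completion: A=27  B=13  C=33  D=3  E=25
Turnaround = completion − arrival: A=27, B=7, C=28, D=3, E=25
Total turnaround = 27 + 7 + 28 + 3 + 25 = 90

90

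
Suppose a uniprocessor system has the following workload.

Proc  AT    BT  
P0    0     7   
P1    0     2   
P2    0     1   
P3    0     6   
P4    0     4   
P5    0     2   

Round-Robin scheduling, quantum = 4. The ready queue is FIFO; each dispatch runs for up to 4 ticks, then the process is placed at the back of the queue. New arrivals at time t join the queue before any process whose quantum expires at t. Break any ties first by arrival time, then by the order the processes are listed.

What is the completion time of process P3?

22

Schedule: | P0 0-4 | P1 4-6 | P2 6-7 | P3 7-11 | P4 11-15 | P5 15-17 | P0 17-20 | P3 20-22 |
Completion: P0=20  P1=6  P2=7  P3=22  P4=15  P5=17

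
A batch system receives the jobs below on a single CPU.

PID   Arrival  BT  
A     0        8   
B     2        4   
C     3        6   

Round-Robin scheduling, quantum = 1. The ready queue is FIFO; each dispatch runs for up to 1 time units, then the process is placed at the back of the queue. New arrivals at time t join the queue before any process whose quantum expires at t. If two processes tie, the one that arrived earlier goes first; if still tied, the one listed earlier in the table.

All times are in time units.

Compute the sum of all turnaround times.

Gantt: | A 0-2 | B 2-3 | A 3-4 | C 4-5 | B 5-6 | A 6-7 | C 7-8 | B 8-9 | A 9-10 | C 10-11 | B 11-12 | A 12-13 | C 13-14 | A 14-15 | C 15-16 | A 16-17 | C 17-18 |
Completion: A=17  B=12  C=18
Turnaround (C−A): A=17  B=10  C=15
Turnaround = completion − arrival: A=17, B=10, C=15
Total turnaround = 17 + 10 + 15 = 42

42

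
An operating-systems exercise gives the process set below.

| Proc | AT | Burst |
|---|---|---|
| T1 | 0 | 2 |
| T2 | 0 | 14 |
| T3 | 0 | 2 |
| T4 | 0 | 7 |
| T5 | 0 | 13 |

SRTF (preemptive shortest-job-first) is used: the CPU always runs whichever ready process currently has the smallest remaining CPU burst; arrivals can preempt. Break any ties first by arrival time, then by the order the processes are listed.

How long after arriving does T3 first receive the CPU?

Gantt: | T1 0-2 | T3 2-4 | T4 4-11 | T5 11-24 | T2 24-38 |
Completion: T1=2  T2=38  T3=4  T4=11  T5=24
Turnaround (C−A): T1=2  T2=38  T3=4  T4=11  T5=24
Response(T3) = first start − arrival = 2 − 0 = 2

2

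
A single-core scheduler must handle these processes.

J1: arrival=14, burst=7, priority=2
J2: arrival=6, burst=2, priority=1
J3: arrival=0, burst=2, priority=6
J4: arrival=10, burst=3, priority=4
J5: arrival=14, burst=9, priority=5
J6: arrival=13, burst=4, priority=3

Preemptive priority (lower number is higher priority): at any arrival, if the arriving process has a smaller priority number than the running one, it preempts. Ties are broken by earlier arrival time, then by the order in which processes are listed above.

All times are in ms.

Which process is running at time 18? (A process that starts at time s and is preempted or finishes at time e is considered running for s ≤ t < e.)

J1

Schedule: | J3 0-2 | idle 2-6 | J2 6-8 | idle 8-10 | J4 10-13 | J6 13-14 | J1 14-21 | J6 21-24 | J5 24-33 |
Completion: J1=21  J2=8  J3=2  J4=13  J5=33  J6=24
Turnaround (C−A): J1=7  J2=2  J3=2  J4=3  J5=19  J6=11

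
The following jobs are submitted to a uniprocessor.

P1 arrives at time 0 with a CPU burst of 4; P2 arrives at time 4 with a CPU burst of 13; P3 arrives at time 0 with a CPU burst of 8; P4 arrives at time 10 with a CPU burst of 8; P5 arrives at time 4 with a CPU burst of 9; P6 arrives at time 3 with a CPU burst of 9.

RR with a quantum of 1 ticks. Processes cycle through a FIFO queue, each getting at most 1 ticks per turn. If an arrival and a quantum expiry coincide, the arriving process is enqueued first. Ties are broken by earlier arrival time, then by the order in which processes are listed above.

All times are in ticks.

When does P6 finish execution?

44

Timeline: | P1 0-1 | P3 1-2 | P1 2-3 | P3 3-4 | P6 4-5 | P1 5-6 | P2 6-7 | P5 7-8 | P3 8-9 | P6 9-10 | P1 10-11 | P2 11-12 | P5 12-13 | P3 13-14 | P4 14-15 | P6 15-16 | P2 16-17 | P5 17-18 | P3 18-19 | P4 19-20 | P6 20-21 | P2 21-22 | P5 22-23 | P3 23-24 | P4 24-25 | P6 25-26 | P2 26-27 | P5 27-28 | P3 28-29 | P4 29-30 | P6 30-31 | P2 31-32 | P5 32-33 | P3 33-34 | P4 34-35 | P6 35-36 | P2 36-37 | P5 37-38 | P4 38-39 | P6 39-40 | P2 40-41 | P5 41-42 | P4 42-43 | P6 43-44 | P2 44-45 | P5 45-46 | P4 46-47 | P2 47-51 |
Completion: P1=11  P2=51  P3=34  P4=47  P5=46  P6=44
Turnaround (C−A): P1=11  P2=47  P3=34  P4=37  P5=42  P6=41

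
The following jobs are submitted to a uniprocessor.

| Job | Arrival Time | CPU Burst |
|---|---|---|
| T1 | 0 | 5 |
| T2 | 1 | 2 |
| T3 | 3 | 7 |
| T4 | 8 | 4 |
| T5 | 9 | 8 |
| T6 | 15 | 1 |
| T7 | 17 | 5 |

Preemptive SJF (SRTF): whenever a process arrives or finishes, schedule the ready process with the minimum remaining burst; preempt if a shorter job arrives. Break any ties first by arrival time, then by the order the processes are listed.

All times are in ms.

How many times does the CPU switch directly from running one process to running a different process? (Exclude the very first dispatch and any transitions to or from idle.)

Gantt: | T1 0-1 | T2 1-3 | T1 3-7 | T3 7-8 | T4 8-12 | T3 12-15 | T6 15-16 | T3 16-19 | T7 19-24 | T5 24-32 |
Completion: T1=7  T2=3  T3=19  T4=12  T5=32  T6=16  T7=24

9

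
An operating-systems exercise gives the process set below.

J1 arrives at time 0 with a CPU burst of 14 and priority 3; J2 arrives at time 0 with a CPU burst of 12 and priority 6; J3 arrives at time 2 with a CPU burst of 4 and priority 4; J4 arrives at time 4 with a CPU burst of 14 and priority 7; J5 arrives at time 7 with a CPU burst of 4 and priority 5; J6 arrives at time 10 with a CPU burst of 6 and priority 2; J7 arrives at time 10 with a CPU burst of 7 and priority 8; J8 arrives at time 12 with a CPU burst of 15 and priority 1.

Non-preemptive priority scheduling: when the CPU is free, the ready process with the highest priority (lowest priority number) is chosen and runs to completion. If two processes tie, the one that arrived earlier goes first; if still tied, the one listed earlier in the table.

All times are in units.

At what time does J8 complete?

29

Schedule: | J1 0-14 | J8 14-29 | J6 29-35 | J3 35-39 | J5 39-43 | J2 43-55 | J4 55-69 | J7 69-76 |
Completion: J1=14  J2=55  J3=39  J4=69  J5=43  J6=35  J7=76  J8=29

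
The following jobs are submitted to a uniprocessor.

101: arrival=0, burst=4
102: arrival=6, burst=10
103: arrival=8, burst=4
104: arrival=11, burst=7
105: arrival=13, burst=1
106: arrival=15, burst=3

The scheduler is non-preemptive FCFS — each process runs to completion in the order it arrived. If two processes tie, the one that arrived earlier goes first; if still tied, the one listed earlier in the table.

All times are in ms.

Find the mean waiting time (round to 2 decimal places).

Schedule: | 101 0-4 | idle 4-6 | 102 6-16 | 103 16-20 | 104 20-27 | 105 27-28 | 106 28-31 |
Completion: 101=4  102=16  103=20  104=27  105=28  106=31
Waiting times: 101=0, 102=0, 103=8, 104=9, 105=14, 106=13
Average waiting = (0+0+8+9+14+13) / 6 = 44/6 = 7.33

7.33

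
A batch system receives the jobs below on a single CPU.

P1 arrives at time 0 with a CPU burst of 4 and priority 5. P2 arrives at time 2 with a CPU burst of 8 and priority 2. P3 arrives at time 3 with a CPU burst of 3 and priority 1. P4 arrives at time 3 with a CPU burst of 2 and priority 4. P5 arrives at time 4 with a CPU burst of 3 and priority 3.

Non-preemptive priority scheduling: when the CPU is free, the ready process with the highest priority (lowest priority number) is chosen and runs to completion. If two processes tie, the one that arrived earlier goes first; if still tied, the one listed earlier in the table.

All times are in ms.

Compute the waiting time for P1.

0

Timeline: | P1 0-4 | P3 4-7 | P2 7-15 | P5 15-18 | P4 18-20 |
Completion: P1=4  P2=15  P3=7  P4=20  P5=18
Turnaround (C−A): P1=4  P2=13  P3=4  P4=17  P5=14
Waiting(P1) = turnaround − burst = 4 − 4 = 0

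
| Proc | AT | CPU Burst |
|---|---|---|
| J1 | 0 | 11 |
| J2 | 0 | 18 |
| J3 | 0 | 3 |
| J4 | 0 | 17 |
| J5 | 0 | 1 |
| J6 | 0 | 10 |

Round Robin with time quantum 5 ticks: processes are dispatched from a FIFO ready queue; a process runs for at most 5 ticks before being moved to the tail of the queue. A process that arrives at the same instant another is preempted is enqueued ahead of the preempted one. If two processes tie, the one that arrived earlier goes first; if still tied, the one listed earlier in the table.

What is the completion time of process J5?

Timeline: | J1 0-5 | J2 5-10 | J3 10-13 | J4 13-18 | J5 18-19 | J6 19-24 | J1 24-29 | J2 29-34 | J4 34-39 | J6 39-44 | J1 44-45 | J2 45-50 | J4 50-55 | J2 55-58 | J4 58-60 |
Completion: J1=45  J2=58  J3=13  J4=60  J5=19  J6=44

19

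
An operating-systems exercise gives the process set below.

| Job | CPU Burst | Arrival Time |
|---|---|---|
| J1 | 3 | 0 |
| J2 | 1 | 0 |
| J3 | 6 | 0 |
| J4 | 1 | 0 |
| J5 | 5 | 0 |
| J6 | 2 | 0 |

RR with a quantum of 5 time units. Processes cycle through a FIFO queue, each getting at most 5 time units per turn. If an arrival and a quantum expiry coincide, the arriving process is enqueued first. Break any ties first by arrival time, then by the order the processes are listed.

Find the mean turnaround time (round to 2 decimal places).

Gantt: | J1 0-3 | J2 3-4 | J3 4-9 | J4 9-10 | J5 10-15 | J6 15-17 | J3 17-18 |
Completion: J1=3  J2=4  J3=18  J4=10  J5=15  J6=17
Turnaround times: J1=3, J2=4, J3=18, J4=10, J5=15, J6=17
Average turnaround = (3+4+18+10+15+17) / 6 = 67/6 = 11.17

11.17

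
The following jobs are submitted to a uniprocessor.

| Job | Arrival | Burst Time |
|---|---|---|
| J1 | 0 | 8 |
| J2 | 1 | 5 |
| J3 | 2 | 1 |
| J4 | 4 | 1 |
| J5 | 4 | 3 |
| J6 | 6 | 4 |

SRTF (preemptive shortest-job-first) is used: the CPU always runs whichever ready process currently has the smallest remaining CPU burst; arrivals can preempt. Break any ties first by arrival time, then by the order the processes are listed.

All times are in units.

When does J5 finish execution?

Timeline: | J1 0-1 | J2 1-2 | J3 2-3 | J2 3-4 | J4 4-5 | J2 5-8 | J5 8-11 | J6 11-15 | J1 15-22 |
Completion: J1=22  J2=8  J3=3  J4=5  J5=11  J6=15

11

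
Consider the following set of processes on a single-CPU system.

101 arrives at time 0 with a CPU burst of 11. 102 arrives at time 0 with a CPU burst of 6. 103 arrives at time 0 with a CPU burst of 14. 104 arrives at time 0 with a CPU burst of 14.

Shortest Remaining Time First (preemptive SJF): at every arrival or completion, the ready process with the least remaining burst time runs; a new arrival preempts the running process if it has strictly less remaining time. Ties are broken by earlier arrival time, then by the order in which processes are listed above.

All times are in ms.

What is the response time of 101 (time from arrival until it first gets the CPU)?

Gantt: | 102 0-6 | 101 6-17 | 103 17-31 | 104 31-45 |
Completion: 101=17  102=6  103=31  104=45
Turnaround (C−A): 101=17  102=6  103=31  104=45
Response(101) = first start − arrival = 6 − 0 = 6

6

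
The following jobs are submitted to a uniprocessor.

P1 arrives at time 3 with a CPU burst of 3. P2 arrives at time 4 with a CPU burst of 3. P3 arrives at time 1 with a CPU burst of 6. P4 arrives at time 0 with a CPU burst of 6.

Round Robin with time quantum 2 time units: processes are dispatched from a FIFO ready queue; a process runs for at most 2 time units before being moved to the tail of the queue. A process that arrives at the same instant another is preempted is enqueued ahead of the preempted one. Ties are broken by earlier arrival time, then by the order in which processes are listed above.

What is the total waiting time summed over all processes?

Gantt: | P4 0-2 | P3 2-4 | P4 4-6 | P1 6-8 | P2 8-10 | P3 10-12 | P4 12-14 | P1 14-15 | P2 15-16 | P3 16-18 |
Completion: P1=15  P2=16  P3=18  P4=14
Turnaround (C−A): P1=12  P2=12  P3=17  P4=14
Waiting = turnaround − burst: P1=9, P2=9, P3=11, P4=8
Total waiting = 9 + 9 + 11 + 8 = 37

37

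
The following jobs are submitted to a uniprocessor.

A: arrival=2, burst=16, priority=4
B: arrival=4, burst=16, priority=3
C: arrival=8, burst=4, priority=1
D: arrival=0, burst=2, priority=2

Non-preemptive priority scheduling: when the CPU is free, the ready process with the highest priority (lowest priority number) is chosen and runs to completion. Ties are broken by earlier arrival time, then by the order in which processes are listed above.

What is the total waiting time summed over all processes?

28

Gantt: | D 0-2 | A 2-18 | C 18-22 | B 22-38 |
Completion: A=18  B=38  C=22  D=2
Turnaround (C−A): A=16  B=34  C=14  D=2
Waiting = turnaround − burst: A=0, B=18, C=10, D=0
Total waiting = 0 + 18 + 10 + 0 = 28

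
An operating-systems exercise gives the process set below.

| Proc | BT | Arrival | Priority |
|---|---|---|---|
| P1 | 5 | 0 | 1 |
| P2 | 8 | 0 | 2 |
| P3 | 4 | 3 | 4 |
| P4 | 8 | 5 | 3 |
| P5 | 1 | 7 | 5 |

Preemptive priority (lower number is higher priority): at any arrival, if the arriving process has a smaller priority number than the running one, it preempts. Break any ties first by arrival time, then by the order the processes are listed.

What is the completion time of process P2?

Gantt: | P1 0-5 | P2 5-13 | P4 13-21 | P3 21-25 | P5 25-26 |
Completion: P1=5  P2=13  P3=25  P4=21  P5=26
Turnaround (C−A): P1=5  P2=13  P3=22  P4=16  P5=19

13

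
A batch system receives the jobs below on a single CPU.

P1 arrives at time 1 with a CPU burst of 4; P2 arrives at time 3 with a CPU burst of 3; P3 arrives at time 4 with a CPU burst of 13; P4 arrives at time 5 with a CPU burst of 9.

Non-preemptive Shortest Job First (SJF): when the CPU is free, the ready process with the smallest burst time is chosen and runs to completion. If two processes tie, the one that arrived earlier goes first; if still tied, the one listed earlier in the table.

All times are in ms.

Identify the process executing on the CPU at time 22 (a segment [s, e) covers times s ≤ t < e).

P3

Schedule: | idle 0-1 | P1 1-5 | P2 5-8 | P4 8-17 | P3 17-30 |
Completion: P1=5  P2=8  P3=30  P4=17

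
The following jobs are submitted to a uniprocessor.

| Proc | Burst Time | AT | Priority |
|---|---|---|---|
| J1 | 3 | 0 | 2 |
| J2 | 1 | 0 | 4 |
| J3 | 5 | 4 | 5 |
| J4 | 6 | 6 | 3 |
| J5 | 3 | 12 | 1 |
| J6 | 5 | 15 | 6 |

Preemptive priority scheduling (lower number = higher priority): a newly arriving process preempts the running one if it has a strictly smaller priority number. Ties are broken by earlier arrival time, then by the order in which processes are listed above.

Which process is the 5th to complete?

Gantt: | J1 0-3 | J2 3-4 | J3 4-6 | J4 6-12 | J5 12-15 | J3 15-18 | J6 18-23 |
Completion: J1=3  J2=4  J3=18  J4=12  J5=15  J6=23
Turnaround (C−A): J1=3  J2=4  J3=14  J4=6  J5=3  J6=8
Finish order: J1 → J2 → J4 → J5 → J3 → J6

J3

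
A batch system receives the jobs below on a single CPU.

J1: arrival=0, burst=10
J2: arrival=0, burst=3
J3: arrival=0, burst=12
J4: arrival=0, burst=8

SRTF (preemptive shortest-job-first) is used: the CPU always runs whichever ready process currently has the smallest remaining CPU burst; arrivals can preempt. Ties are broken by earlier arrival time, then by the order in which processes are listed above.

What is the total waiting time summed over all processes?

Gantt: | J2 0-3 | J4 3-11 | J1 11-21 | J3 21-33 |
Completion: J1=21  J2=3  J3=33  J4=11
Waiting = turnaround − burst: J1=11, J2=0, J3=21, J4=3
Total waiting = 11 + 0 + 21 + 3 = 35

35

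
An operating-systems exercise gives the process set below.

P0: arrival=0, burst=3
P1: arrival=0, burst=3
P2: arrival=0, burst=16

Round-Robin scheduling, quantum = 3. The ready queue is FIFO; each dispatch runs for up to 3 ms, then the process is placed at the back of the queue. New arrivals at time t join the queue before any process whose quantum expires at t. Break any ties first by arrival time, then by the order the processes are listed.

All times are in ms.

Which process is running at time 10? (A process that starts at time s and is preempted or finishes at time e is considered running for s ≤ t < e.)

Gantt: | P0 0-3 | P1 3-6 | P2 6-22 |
Completion: P0=3  P1=6  P2=22

P2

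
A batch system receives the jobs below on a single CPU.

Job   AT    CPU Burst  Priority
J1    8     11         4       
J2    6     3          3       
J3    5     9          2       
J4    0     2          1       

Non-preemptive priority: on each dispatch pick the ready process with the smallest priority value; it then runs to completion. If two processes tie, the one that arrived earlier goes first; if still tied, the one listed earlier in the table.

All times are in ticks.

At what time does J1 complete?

Timeline: | J4 0-2 | idle 2-5 | J3 5-14 | J2 14-17 | J1 17-28 |
Completion: J1=28  J2=17  J3=14  J4=2

28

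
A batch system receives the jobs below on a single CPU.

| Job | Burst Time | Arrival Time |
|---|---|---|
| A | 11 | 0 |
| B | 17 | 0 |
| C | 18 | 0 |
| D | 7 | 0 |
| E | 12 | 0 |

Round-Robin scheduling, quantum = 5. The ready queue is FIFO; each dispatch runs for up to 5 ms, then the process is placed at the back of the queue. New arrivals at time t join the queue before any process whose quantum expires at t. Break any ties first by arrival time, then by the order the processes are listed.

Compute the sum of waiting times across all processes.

212

Schedule: | A 0-5 | B 5-10 | C 10-15 | D 15-20 | E 20-25 | A 25-30 | B 30-35 | C 35-40 | D 40-42 | E 42-47 | A 47-48 | B 48-53 | C 53-58 | E 58-60 | B 60-62 | C 62-65 |
Completion: A=48  B=62  C=65  D=42  E=60
Waiting = turnaround − burst: A=37, B=45, C=47, D=35, E=48
Total waiting = 37 + 45 + 47 + 35 + 48 = 212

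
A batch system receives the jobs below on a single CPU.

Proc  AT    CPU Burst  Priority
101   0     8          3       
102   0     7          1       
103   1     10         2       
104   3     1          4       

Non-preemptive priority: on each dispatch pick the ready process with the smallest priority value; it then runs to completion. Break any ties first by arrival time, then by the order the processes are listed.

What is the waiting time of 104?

22

Schedule: | 102 0-7 | 103 7-17 | 101 17-25 | 104 25-26 |
Completion: 101=25  102=7  103=17  104=26
Turnaround (C−A): 101=25  102=7  103=16  104=23
Waiting(104) = turnaround − burst = 23 − 1 = 22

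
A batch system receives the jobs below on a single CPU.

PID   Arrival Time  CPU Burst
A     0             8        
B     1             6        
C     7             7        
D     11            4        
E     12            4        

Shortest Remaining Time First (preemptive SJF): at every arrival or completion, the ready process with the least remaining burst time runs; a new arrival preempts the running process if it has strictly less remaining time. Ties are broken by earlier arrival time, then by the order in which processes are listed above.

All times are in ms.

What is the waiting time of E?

Timeline: | A 0-1 | B 1-7 | A 7-14 | D 14-18 | E 18-22 | C 22-29 |
Completion: A=14  B=7  C=29  D=18  E=22
Waiting(E) = turnaround − burst = 10 − 4 = 6

6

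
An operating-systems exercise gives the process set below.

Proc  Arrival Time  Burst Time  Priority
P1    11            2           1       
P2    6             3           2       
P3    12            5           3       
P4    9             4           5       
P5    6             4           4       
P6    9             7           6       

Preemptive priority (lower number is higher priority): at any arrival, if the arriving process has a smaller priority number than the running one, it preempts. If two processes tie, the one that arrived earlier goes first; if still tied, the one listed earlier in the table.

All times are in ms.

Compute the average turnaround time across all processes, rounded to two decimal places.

10.33

Schedule: | idle 0-6 | P2 6-9 | P5 9-11 | P1 11-13 | P3 13-18 | P5 18-20 | P4 20-24 | P6 24-31 |
Completion: P1=13  P2=9  P3=18  P4=24  P5=20  P6=31
Turnaround (C−A): P1=2  P2=3  P3=6  P4=15  P5=14  P6=22
Turnaround times: P1=2, P2=3, P3=6, P4=15, P5=14, P6=22
Average turnaround = (2+3+6+15+14+22) / 6 = 62/6 = 10.33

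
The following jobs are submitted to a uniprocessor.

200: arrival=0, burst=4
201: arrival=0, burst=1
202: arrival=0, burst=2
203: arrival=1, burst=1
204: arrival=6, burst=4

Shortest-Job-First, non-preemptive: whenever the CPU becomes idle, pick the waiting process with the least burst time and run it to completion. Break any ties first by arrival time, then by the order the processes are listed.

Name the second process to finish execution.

Gantt: | 201 0-1 | 203 1-2 | 202 2-4 | 200 4-8 | 204 8-12 |
Completion: 200=8  201=1  202=4  203=2  204=12
Turnaround (C−A): 200=8  201=1  202=4  203=1  204=6
Finish order: 201 → 203 → 202 → 200 → 204

203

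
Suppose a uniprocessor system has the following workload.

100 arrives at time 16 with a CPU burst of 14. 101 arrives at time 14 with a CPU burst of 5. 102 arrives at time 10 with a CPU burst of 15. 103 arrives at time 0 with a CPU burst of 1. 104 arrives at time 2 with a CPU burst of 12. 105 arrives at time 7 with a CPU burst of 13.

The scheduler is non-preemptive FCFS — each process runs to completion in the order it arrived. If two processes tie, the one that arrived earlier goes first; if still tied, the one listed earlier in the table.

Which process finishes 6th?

100

Timeline: | 103 0-1 | idle 1-2 | 104 2-14 | 105 14-27 | 102 27-42 | 101 42-47 | 100 47-61 |
Completion: 100=61  101=47  102=42  103=1  104=14  105=27
Finish order: 103 → 104 → 105 → 102 → 101 → 100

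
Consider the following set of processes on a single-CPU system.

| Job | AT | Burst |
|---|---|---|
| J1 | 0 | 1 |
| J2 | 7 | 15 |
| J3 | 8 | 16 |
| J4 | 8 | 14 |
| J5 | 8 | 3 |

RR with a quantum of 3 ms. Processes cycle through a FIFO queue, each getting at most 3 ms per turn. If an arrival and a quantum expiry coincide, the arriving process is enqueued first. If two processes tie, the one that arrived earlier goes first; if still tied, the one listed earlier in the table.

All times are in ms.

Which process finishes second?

J5

Schedule: | J1 0-1 | idle 1-7 | J2 7-10 | J3 10-13 | J4 13-16 | J5 16-19 | J2 19-22 | J3 22-25 | J4 25-28 | J2 28-31 | J3 31-34 | J4 34-37 | J2 37-40 | J3 40-43 | J4 43-46 | J2 46-49 | J3 49-52 | J4 52-54 | J3 54-55 |
Completion: J1=1  J2=49  J3=55  J4=54  J5=19
Finish order: J1 → J5 → J2 → J4 → J3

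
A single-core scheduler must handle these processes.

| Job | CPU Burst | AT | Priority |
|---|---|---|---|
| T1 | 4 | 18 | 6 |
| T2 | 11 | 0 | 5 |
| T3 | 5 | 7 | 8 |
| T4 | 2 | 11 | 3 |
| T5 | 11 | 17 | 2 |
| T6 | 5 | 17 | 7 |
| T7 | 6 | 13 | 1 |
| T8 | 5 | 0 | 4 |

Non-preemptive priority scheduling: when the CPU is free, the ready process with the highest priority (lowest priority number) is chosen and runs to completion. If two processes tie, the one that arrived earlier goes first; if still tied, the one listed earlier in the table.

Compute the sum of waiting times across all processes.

Schedule: | T8 0-5 | T2 5-16 | T7 16-22 | T5 22-33 | T4 33-35 | T1 35-39 | T6 39-44 | T3 44-49 |
Completion: T1=39  T2=16  T3=49  T4=35  T5=33  T6=44  T7=22  T8=5
Turnaround (C−A): T1=21  T2=16  T3=42  T4=24  T5=16  T6=27  T7=9  T8=5
Waiting = turnaround − burst: T1=17, T2=5, T3=37, T4=22, T5=5, T6=22, T7=3, T8=0
Total waiting = 17 + 5 + 37 + 22 + 5 + 22 + 3 + 0 = 111

111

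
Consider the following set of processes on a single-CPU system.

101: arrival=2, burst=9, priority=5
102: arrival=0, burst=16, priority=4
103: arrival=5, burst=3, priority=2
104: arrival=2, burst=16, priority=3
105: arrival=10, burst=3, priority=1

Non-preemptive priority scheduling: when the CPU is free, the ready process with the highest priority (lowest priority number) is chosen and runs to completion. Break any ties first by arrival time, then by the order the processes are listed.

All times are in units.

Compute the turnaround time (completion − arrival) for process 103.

17

Timeline: | 102 0-16 | 105 16-19 | 103 19-22 | 104 22-38 | 101 38-47 |
Completion: 101=47  102=16  103=22  104=38  105=19
Turnaround (C−A): 101=45  102=16  103=17  104=36  105=9
Turnaround(103) = completion − arrival = 22 − 5 = 17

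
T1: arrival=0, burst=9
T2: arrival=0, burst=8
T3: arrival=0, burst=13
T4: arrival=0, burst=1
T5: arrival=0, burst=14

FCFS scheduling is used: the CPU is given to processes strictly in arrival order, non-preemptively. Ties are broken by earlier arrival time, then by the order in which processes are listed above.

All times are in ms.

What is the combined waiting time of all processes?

Gantt: | T1 0-9 | T2 9-17 | T3 17-30 | T4 30-31 | T5 31-45 |
Completion: T1=9  T2=17  T3=30  T4=31  T5=45
Turnaround (C−A): T1=9  T2=17  T3=30  T4=31  T5=45
Waiting = turnaround − burst: T1=0, T2=9, T3=17, T4=30, T5=31
Total waiting = 0 + 9 + 17 + 30 + 31 = 87

87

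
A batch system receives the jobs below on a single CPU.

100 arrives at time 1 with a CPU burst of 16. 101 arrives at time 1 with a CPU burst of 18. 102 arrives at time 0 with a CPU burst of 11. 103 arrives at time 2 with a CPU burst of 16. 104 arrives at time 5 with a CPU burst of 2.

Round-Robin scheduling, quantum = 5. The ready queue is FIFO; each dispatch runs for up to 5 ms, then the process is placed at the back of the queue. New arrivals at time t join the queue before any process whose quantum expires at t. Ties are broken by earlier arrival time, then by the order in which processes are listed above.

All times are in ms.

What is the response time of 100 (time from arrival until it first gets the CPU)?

Schedule: | 102 0-5 | 100 5-10 | 101 10-15 | 103 15-20 | 104 20-22 | 102 22-27 | 100 27-32 | 101 32-37 | 103 37-42 | 102 42-43 | 100 43-48 | 101 48-53 | 103 53-58 | 100 58-59 | 101 59-62 | 103 62-63 |
Completion: 100=59  101=62  102=43  103=63  104=22
Turnaround (C−A): 100=58  101=61  102=43  103=61  104=17
Response(100) = first start − arrival = 5 − 1 = 4

4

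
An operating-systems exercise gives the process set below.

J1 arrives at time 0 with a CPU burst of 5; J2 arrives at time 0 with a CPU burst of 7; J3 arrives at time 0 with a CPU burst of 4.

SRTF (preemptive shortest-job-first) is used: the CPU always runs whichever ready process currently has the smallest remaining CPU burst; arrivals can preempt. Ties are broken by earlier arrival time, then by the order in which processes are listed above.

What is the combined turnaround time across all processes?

Timeline: | J3 0-4 | J1 4-9 | J2 9-16 |
Completion: J1=9  J2=16  J3=4
Turnaround = completion − arrival: J1=9, J2=16, J3=4
Total turnaround = 9 + 16 + 4 = 29

29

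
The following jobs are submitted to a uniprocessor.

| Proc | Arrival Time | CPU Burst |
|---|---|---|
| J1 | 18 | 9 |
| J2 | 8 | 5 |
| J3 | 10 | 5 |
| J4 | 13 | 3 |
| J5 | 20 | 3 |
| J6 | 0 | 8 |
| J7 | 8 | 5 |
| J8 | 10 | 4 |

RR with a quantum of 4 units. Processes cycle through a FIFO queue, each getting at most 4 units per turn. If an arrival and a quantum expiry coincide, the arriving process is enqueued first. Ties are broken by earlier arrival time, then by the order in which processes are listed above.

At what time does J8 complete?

Timeline: | J6 0-8 | J2 8-12 | J7 12-16 | J3 16-20 | J8 20-24 | J2 24-25 | J4 25-28 | J7 28-29 | J1 29-33 | J5 33-36 | J3 36-37 | J1 37-42 |
Completion: J1=42  J2=25  J3=37  J4=28  J5=36  J6=8  J7=29  J8=24
Turnaround (C−A): J1=24  J2=17  J3=27  J4=15  J5=16  J6=8  J7=21  J8=14

24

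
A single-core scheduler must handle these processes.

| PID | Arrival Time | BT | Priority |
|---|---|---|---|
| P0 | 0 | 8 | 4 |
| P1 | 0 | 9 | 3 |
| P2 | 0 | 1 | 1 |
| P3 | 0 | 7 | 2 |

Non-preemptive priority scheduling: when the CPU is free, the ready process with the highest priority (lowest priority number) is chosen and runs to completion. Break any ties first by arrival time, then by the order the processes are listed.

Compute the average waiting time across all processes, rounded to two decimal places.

6.50

Timeline: | P2 0-1 | P3 1-8 | P1 8-17 | P0 17-25 |
Completion: P0=25  P1=17  P2=1  P3=8
Waiting times: P0=17, P1=8, P2=0, P3=1
Average waiting = (17+8+0+1) / 4 = 26/4 = 6.50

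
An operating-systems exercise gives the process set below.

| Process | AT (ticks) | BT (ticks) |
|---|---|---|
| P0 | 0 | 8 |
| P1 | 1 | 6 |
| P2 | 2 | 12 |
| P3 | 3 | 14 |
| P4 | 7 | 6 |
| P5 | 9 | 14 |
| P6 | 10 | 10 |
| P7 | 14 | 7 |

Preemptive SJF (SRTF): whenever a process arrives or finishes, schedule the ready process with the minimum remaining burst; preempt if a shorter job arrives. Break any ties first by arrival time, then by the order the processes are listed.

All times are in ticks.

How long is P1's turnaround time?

6

Schedule: | P0 0-1 | P1 1-7 | P4 7-13 | P0 13-20 | P7 20-27 | P6 27-37 | P2 37-49 | P3 49-63 | P5 63-77 |
Completion: P0=20  P1=7  P2=49  P3=63  P4=13  P5=77  P6=37  P7=27
Turnaround (C−A): P0=20  P1=6  P2=47  P3=60  P4=6  P5=68  P6=27  P7=13
Turnaround(P1) = completion − arrival = 7 − 1 = 6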